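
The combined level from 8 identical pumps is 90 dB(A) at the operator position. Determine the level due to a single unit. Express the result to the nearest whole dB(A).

81 dB(A)

8 equal contributions raise the level by 10·log₁₀ 8 = 9.031 dB, so each unit alone gives 90 − 9.031.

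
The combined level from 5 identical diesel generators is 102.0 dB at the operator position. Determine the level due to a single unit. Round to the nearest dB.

95 dB

Dividing the total intensity by 5 lowers the level by 10·log₁₀ 5 = 6.990 dB: L₁ = 102.0 − 6.990.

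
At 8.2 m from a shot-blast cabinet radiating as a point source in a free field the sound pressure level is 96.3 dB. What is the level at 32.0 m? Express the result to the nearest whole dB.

Point-source attenuation: ΔL = 20·log₁₀(r₂/r₁) = 20·log₁₀(32.0/8.2) = 11.827 dB.
L₂ = 96.3 − 20·log₁₀(32.0/8.2) = 96.3 − 11.827 = 84.47 dB.

84 dB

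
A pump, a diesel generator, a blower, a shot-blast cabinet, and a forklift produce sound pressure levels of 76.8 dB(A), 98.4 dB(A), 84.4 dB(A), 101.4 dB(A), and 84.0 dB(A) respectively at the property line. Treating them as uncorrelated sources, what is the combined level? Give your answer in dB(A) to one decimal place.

103.3 dB(A)

Incoherent sources combine by intensity addition: L_total = 10·log₁₀(Σ 10^(L_i/10)).
Σ 10^(L/10) = 10^(76.8/10) + 10^(98.4/10) + 10^(84.4/10) + 10^(101.4/10) + 10^(84.0/10) = 2.130e+10.
L_total = 10·log₁₀(2.130e+10) = 103.28 dB(A).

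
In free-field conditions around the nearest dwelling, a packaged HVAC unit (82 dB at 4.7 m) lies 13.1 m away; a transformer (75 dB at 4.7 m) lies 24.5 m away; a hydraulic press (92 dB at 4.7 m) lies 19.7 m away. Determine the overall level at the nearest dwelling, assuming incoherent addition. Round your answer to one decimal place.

80.5 dB

Propagate each source to the receiver with L = L_ref − 20·log₁₀(r/r_ref), then add intensities.
packaged HVAC unit: 82 − 20·log₁₀(13.1/4.7) = 82 − 8.90 = 73.10 dB.
transformer: 75 − 20·log₁₀(24.5/4.7) = 75 − 14.34 = 60.66 dB.
hydraulic press: 92 − 20·log₁₀(19.7/4.7) = 92 − 12.45 = 79.55 dB.
Σ 10^(L/10) = 1.118e+08 → L_total = 10·log₁₀(1.118e+08) = 80.48 dB.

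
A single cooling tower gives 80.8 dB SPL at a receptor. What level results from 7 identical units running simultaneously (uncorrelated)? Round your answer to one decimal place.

N identical incoherent sources raise the level by 10·log₁₀ N.
L_total = 80.8 + 10·log₁₀(7) = 80.8 + 8.451 = 89.25 dB SPL.

89.3 dB SPL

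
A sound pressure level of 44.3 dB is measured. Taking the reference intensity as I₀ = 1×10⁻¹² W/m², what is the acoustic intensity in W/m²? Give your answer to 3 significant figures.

I/I₀ = 10^(44.3/10) = 2.692e+04, so I = 2.692e+04 × 10⁻¹² W/m².

2.69e-08 W/m²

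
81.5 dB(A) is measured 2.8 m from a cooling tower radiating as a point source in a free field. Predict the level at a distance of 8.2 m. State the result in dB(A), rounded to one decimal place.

72.2 dB(A)

Spherical spreading from a point source gives a 20·log₁₀(r₂/r₁) drop.
L₂ = 81.5 − 20·log₁₀(8.2/2.8) = 81.5 − 9.333 = 72.17 dB(A).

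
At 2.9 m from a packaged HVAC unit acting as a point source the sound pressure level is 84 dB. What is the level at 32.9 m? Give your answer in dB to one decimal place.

62.9 dB

Spherical spreading from a point source gives a 20·log₁₀(r₂/r₁) drop.
L₂ = 84 − 20·log₁₀(32.9/2.9) = 84 − 21.096 = 62.90 dB.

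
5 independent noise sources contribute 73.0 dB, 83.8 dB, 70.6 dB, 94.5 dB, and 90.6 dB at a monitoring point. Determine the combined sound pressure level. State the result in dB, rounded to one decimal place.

96.3 dB

Incoherent sources combine by intensity addition: L_total = 10·log₁₀(Σ 10^(L_i/10)).
Σ 10^(L/10) = 10^(73.0/10) + 10^(83.8/10) + 10^(70.6/10) + 10^(94.5/10) + 10^(90.6/10) = 4.238e+09.
L_total = 10·log₁₀(4.238e+09) = 96.27 dB.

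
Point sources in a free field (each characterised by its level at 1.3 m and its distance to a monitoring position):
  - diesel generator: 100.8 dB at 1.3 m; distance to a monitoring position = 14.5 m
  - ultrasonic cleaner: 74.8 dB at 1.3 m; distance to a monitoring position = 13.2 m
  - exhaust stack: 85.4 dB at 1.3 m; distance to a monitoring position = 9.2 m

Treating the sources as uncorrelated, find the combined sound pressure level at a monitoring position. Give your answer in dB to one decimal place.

80.2 dB

Apply inverse-square spreading to bring every level to the receiver, then sum 10^(L/10).
diesel generator: 100.8 − 20·log₁₀(14.5/1.3) = 100.8 − 20.95 = 79.85 dB.
ultrasonic cleaner: 74.8 − 20·log₁₀(13.2/1.3) = 74.8 − 20.13 = 54.67 dB.
exhaust stack: 85.4 − 20·log₁₀(9.2/1.3) = 85.4 − 17.00 = 68.40 dB.
Σ 10^(L/10) = 1.039e+08 → L_total = 10·log₁₀(1.039e+08) = 80.16 dB.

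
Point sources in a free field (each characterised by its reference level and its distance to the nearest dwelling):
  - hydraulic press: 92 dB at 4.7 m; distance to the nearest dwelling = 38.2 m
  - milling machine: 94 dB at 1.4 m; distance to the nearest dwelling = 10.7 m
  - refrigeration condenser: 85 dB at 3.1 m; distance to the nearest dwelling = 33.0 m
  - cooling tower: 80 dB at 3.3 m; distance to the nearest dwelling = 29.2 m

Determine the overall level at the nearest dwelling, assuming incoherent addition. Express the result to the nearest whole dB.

Propagate each source to the receiver with L = L_ref − 20·log₁₀(r/r_ref), then add intensities.
hydraulic press: 92 − 20·log₁₀(38.2/4.7) = 92 − 18.20 = 73.80 dB.
milling machine: 94 − 20·log₁₀(10.7/1.4) = 94 − 17.67 = 76.33 dB.
refrigeration condenser: 85 − 20·log₁₀(33.0/3.1) = 85 − 20.54 = 64.46 dB.
cooling tower: 80 − 20·log₁₀(29.2/3.3) = 80 − 18.94 = 61.06 dB.
Σ 10^(L/10) = 7.106e+07 → L_total = 10·log₁₀(7.106e+07) = 78.52 dB.

79 dB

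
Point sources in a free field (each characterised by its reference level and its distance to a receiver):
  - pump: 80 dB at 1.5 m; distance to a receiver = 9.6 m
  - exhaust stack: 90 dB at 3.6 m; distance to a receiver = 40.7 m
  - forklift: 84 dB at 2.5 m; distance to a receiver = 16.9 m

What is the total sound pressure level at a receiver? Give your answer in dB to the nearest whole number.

72 dB

Apply inverse-square spreading to bring every level to the receiver, then sum 10^(L/10).
pump: 80 − 20·log₁₀(9.6/1.5) = 80 − 16.12 = 63.88 dB.
exhaust stack: 90 − 20·log₁₀(40.7/3.6) = 90 − 21.07 = 68.93 dB.
forklift: 84 − 20·log₁₀(16.9/2.5) = 84 − 16.60 = 67.40 dB.
Σ 10^(L/10) = 1.576e+07 → L_total = 10·log₁₀(1.576e+07) = 71.98 dB.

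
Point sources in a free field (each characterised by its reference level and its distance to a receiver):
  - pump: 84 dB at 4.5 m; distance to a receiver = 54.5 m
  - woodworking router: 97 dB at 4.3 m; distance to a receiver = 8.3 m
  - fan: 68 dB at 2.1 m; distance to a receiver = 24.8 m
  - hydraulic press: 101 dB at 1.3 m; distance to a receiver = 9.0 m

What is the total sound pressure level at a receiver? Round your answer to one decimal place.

First find each source's level at the receiver (point-source: −20·log₁₀(r/r_ref)), then combine on an intensity basis.
pump: 84 − 20·log₁₀(54.5/4.5) = 84 − 21.66 = 62.34 dB.
woodworking router: 97 − 20·log₁₀(8.3/4.3) = 97 − 5.71 = 91.29 dB.
fan: 68 − 20·log₁₀(24.8/2.1) = 68 − 21.44 = 46.56 dB.
hydraulic press: 101 − 20·log₁₀(9.0/1.3) = 101 − 16.81 = 84.19 dB.
Σ 10^(L/10) = 1.610e+09 → L_total = 10·log₁₀(1.610e+09) = 92.07 dB.

92.1 dB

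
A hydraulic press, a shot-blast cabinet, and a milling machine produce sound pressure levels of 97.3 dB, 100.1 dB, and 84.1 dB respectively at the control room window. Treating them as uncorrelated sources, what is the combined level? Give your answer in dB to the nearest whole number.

For uncorrelated sources the intensities add, so convert each level to linear form, sum, and take 10·log₁₀ of the total.
Σ 10^(L/10) = 10^(97.3/10) + 10^(100.1/10) + 10^(84.1/10) = 1.586e+10.
L_total = 10·log₁₀(1.586e+10) = 102.00 dB.

102 dB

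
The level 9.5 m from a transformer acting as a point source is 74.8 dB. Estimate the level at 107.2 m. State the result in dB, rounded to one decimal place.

Spherical spreading from a point source gives a 20·log₁₀(r₂/r₁) drop.
L₂ = 74.8 − 20·log₁₀(107.2/9.5) = 74.8 − 21.049 = 53.75 dB.

53.8 dB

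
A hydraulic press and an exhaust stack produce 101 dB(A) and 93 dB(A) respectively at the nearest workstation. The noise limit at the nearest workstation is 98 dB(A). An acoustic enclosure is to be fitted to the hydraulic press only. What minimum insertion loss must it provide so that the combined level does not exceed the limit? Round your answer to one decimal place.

The untreated sources together contribute 10^(93/10) = 1.995e+09, i.e. 93.00 dB(A).
To meet 98 dB(A) overall, the treated hydraulic press may contribute at most 10^(98/10) − 1.995e+09 = 4.314e+09, i.e. 96.35 dB(A).
So the hydraulic press must be reduced from 101 to 96.35 dB(A): IL = 4.65 dB.

4.7 dB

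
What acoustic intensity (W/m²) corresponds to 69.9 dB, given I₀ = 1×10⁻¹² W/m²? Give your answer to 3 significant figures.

L = 10·log₁₀(I/I₀) ⇒ I = I₀·10^(L/10) = 10⁻¹² × 10^6.99.

9.77e-06 W/m²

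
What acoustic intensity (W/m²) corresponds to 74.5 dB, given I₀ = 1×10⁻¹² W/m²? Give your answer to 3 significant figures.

2.82e-05 W/m²

L = 10·log₁₀(I/I₀) ⇒ I = I₀·10^(L/10) = 10⁻¹² × 10^7.45.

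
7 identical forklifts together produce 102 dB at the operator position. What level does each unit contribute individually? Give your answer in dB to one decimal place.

Dividing the total intensity by 7 lowers the level by 10·log₁₀ 7 = 8.451 dB: L₁ = 102 − 8.451.

93.5 dB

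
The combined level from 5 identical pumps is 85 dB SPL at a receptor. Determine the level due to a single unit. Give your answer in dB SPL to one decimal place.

78.0 dB SPL

For N identical incoherent sources L_total = L₁ + 10·log₁₀ N, so L₁ = 85 − 10·log₁₀(5) = 85 − 6.990.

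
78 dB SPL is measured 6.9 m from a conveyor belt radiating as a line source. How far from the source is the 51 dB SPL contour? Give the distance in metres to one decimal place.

The 27.0 dB drop corresponds to a distance ratio of 10^(27.0/10) for a line source.
r₂ = 6.9·10^((78−51)/10) = 6.9·10^(27.0/10) = 3458.19 m.

3458.2 m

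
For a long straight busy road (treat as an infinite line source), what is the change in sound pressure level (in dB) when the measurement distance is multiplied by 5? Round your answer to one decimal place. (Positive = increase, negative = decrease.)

Line-source spreading: ΔL = −10·log₁₀(r₂/r₁).
ΔL = −10·log₁₀(5) = -6.99 dB.

-7.0 dB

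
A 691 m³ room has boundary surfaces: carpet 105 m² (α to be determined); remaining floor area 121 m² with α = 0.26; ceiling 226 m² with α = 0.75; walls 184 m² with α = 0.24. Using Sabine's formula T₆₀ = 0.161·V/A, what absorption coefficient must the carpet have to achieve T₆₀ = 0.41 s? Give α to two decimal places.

A = 0.161·V/T₆₀ = 0.161·691/0.41 = 271.34 m² sabins.
Absorption from the other surfaces = 121·0.26 + 226·0.75 + 184·0.24 = 245.12 m², so the carpet must supply 26.22 m² over 105 m².
α = 26.22/105 = 0.250.

0.25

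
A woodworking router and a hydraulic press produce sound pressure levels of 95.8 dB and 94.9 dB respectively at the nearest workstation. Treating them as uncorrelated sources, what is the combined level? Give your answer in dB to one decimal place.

98.4 dB

Incoherent sources combine by intensity addition: L_total = 10·log₁₀(Σ 10^(L_i/10)).
Σ 10^(L/10) = 10^(95.8/10) + 10^(94.9/10) = 6.892e+09.
L_total = 10·log₁₀(6.892e+09) = 98.38 dB.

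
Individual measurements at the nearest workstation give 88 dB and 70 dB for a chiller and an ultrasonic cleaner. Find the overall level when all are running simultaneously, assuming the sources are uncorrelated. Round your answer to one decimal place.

Incoherent sources combine by intensity addition: L_total = 10·log₁₀(Σ 10^(L_i/10)).
Σ 10^(L/10) = 10^(88/10) + 10^(70/10) = 6.410e+08.
L_total = 10·log₁₀(6.410e+08) = 88.07 dB.

88.1 dB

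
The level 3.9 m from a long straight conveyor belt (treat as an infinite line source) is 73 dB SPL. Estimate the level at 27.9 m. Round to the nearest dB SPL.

Cylindrical spreading from a line source gives a 10·log₁₀(r₂/r₁) drop.
L₂ = 73 − 10·log₁₀(27.9/3.9) = 73 − 8.545 = 64.45 dB SPL.

64 dB SPL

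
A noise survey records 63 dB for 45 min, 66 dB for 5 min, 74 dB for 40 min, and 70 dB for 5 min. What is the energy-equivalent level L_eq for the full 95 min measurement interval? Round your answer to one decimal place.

Weight each interval's intensity by its duration and average over T = 95 min:
Σ tᵢ·10^(Lᵢ/10) = 45·10^(63/10) + 5·10^(66/10) + 40·10^(74/10) + 5·10^(70/10) = 1.164e+09.
L_eq = 10·log₁₀(1.164e+09/95) = 70.88 dB.

70.9 dB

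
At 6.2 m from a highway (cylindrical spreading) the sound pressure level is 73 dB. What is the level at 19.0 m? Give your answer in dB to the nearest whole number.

68 dB

For a line source, L₂ = L₁ − 10·log₁₀(r₂/r₁).
L₂ = 73 − 10·log₁₀(19.0/6.2) = 73 − 4.864 = 68.14 dB.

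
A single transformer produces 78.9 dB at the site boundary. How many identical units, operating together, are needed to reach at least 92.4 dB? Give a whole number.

23

The shortfall is 92.4 − 78.9 = 13.5 dB, and N units add 10·log₁₀ N, so need 10·log₁₀ N ≥ 13.5.
N ≥ 10^(13.5/10) = 22.387, so N = 23.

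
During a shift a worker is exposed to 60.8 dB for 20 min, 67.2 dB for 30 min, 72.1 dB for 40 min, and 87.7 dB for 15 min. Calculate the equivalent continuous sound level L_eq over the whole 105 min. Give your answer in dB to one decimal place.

79.6 dB

L_eq = 10·log₁₀[(1/T)·Σ tᵢ·10^(Lᵢ/10)] with T = 105 min.
Σ tᵢ·10^(Lᵢ/10) = 20·10^(60.8/10) + 30·10^(67.2/10) + 40·10^(72.1/10) + 15·10^(87.7/10) = 9.663e+09.
L_eq = 10·log₁₀(9.663e+09/105) = 79.64 dB.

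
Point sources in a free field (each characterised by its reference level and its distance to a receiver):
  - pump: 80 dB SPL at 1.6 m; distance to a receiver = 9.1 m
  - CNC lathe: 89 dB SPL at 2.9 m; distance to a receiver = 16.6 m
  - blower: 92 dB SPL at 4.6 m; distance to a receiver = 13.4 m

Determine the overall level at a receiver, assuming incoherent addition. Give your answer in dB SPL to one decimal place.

83.3 dB SPL

First find each source's level at the receiver (point-source: −20·log₁₀(r/r_ref)), then combine on an intensity basis.
pump: 80 − 20·log₁₀(9.1/1.6) = 80 − 15.10 = 64.90 dB SPL.
CNC lathe: 89 − 20·log₁₀(16.6/2.9) = 89 − 15.15 = 73.85 dB SPL.
blower: 92 − 20·log₁₀(13.4/4.6) = 92 − 9.29 = 82.71 dB SPL.
Σ 10^(L/10) = 2.141e+08 → L_total = 10·log₁₀(2.141e+08) = 83.31 dB SPL.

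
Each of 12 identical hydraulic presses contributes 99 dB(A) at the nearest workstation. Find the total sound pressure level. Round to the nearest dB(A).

110 dB(A)

L_total = L₁ + 10·log₁₀ N for N identical incoherent sources.
L_total = 99 + 10·log₁₀(12) = 99 + 10.792 = 109.79 dB(A).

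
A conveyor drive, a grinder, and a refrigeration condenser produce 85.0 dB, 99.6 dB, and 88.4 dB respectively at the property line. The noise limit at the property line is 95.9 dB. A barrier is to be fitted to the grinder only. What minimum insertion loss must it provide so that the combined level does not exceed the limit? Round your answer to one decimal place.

5.0 dB

Fixed contribution from the other sources: Σ 10^(L/10) = 10^(85.0/10) + 10^(88.4/10) = 1.008e+09 (90.03 dB).
To meet 95.9 dB overall, the treated grinder may contribute at most 10^(95.9/10) − 1.008e+09 = 2.882e+09, i.e. 94.60 dB.
So the grinder must be reduced from 99.6 to 94.60 dB: IL = 5.00 dB.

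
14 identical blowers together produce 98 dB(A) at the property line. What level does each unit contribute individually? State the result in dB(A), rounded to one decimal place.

14 equal contributions raise the level by 10·log₁₀ 14 = 11.461 dB, so each unit alone gives 98 − 11.461.

86.5 dB(A)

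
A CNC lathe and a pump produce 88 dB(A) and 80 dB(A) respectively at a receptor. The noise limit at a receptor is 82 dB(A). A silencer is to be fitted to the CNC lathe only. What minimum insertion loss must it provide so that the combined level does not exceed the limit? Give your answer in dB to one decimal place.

10.3 dB

The untreated sources together contribute 10^(80/10) = 1.000e+08, i.e. 80.00 dB(A).
To meet 82 dB(A) overall, the treated CNC lathe may contribute at most 10^(82/10) − 1.000e+08 = 5.849e+07, i.e. 77.67 dB(A).
So the CNC lathe must be reduced from 88 to 77.67 dB(A): IL = 10.33 dB.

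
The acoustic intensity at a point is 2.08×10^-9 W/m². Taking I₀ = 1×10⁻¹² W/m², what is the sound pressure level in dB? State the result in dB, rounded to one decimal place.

33.2 dB

I/I₀ = 2.08×10^-9/10⁻¹² = 2.08×10^3, and L = 10·log₁₀(I/I₀).
L = 10·(0.3181 + 3) = 33.18 dB.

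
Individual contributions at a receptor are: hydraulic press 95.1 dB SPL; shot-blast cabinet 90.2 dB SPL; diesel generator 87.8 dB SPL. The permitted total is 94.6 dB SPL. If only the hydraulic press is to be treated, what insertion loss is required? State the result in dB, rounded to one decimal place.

Everything except the hydraulic press sums to 10^(90.2/10) + 10^(87.8/10) = 1.650e+09 in linear terms, 92.17 dB SPL.
To meet 94.6 dB SPL overall, the treated hydraulic press may contribute at most 10^(94.6/10) − 1.650e+09 = 1.234e+09, i.e. 90.91 dB SPL.
So the hydraulic press must be reduced from 95.1 to 90.91 dB SPL: IL = 4.19 dB.

4.2 dB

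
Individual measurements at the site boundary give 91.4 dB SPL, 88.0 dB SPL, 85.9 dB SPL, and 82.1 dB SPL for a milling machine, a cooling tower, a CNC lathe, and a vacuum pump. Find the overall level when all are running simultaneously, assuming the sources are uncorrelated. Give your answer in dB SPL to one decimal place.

94.1 dB SPL

For uncorrelated sources the intensities add, so convert each level to linear form, sum, and take 10·log₁₀ of the total.
Σ 10^(L/10) = 10^(91.4/10) + 10^(88.0/10) + 10^(85.9/10) + 10^(82.1/10) = 2.563e+09.
L_total = 10·log₁₀(2.563e+09) = 94.09 dB SPL.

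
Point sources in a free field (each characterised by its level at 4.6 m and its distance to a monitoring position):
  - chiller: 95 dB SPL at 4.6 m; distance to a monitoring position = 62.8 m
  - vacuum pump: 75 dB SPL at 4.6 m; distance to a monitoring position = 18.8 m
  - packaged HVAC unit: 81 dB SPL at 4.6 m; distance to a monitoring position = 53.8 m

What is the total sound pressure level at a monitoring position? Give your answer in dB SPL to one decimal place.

Apply inverse-square spreading to bring every level to the receiver, then sum 10^(L/10).
chiller: 95 − 20·log₁₀(62.8/4.6) = 95 − 22.70 = 72.30 dB SPL.
vacuum pump: 75 − 20·log₁₀(18.8/4.6) = 75 − 12.23 = 62.77 dB SPL.
packaged HVAC unit: 81 − 20·log₁₀(53.8/4.6) = 81 − 21.36 = 59.64 dB SPL.
Σ 10^(L/10) = 1.978e+07 → L_total = 10·log₁₀(1.978e+07) = 72.96 dB SPL.

73.0 dB SPL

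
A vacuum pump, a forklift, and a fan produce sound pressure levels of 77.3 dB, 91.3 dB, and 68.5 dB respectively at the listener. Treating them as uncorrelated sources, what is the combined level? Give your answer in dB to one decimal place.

Incoherent sources combine by intensity addition: L_total = 10·log₁₀(Σ 10^(L_i/10)).
Σ 10^(L/10) = 10^(77.3/10) + 10^(91.3/10) + 10^(68.5/10) = 1.410e+09.
L_total = 10·log₁₀(1.410e+09) = 91.49 dB.

91.5 dB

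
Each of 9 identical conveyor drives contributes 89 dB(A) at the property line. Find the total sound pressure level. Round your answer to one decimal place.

N identical incoherent sources raise the level by 10·log₁₀ N.
L_total = 89 + 10·log₁₀(9) = 89 + 9.542 = 98.54 dB(A).

98.5 dB(A)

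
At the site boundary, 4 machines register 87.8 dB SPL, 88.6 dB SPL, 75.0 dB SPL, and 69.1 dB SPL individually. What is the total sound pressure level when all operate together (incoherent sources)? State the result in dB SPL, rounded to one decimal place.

91.4 dB SPL

For uncorrelated sources the intensities add, so convert each level to linear form, sum, and take 10·log₁₀ of the total.
Σ 10^(L/10) = 10^(87.8/10) + 10^(88.6/10) + 10^(75.0/10) + 10^(69.1/10) = 1.367e+09.
L_total = 10·log₁₀(1.367e+09) = 91.36 dB SPL.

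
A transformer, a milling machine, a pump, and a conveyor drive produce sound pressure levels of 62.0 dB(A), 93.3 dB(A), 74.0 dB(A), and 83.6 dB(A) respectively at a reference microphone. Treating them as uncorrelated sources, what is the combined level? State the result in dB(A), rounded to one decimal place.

93.8 dB(A)

For uncorrelated sources the intensities add, so convert each level to linear form, sum, and take 10·log₁₀ of the total.
Σ 10^(L/10) = 10^(62.0/10) + 10^(93.3/10) + 10^(74.0/10) + 10^(83.6/10) = 2.394e+09.
L_total = 10·log₁₀(2.394e+09) = 93.79 dB(A).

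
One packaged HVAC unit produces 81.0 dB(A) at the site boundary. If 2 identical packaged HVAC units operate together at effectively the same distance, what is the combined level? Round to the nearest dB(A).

84 dB(A)

L_total = L₁ + 10·log₁₀ N for N identical incoherent sources.
L_total = 81.0 + 10·log₁₀(2) = 81.0 + 3.010 = 84.01 dB(A).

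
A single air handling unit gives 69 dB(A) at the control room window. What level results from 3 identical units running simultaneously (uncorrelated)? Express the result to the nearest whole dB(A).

N identical incoherent sources raise the level by 10·log₁₀ N.
L_total = 69 + 10·log₁₀(3) = 69 + 4.771 = 73.77 dB(A).

74 dB(A)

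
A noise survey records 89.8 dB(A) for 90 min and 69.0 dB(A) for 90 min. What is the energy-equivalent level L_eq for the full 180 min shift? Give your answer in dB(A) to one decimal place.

86.8 dB(A)

Weight each interval's intensity by its duration and average over T = 180 min:
Σ tᵢ·10^(Lᵢ/10) = 90·10^(89.8/10) + 90·10^(69.0/10) = 8.666e+10.
L_eq = 10·log₁₀(8.666e+10/180) = 86.83 dB(A).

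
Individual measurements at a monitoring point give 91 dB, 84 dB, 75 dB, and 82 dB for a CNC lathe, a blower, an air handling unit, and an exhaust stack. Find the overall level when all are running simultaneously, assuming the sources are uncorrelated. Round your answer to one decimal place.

For uncorrelated sources the intensities add, so convert each level to linear form, sum, and take 10·log₁₀ of the total.
Σ 10^(L/10) = 10^(91/10) + 10^(84/10) + 10^(75/10) + 10^(82/10) = 1.700e+09.
L_total = 10·log₁₀(1.700e+09) = 92.31 dB.

92.3 dB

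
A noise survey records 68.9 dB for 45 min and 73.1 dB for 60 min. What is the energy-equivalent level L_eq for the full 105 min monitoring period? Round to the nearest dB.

72 dB

The energy average is taken in the linear domain: L_eq = 10·log₁₀[(Σ tᵢ·10^(Lᵢ/10))/T], T = 105 min.
Σ tᵢ·10^(Lᵢ/10) = 45·10^(68.9/10) + 60·10^(73.1/10) = 1.574e+09.
L_eq = 10·log₁₀(1.574e+09/105) = 71.76 dB.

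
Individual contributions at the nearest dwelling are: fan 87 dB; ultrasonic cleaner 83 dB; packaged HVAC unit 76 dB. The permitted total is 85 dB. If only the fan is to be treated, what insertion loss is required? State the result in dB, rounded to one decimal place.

Fixed contribution from the other sources: Σ 10^(L/10) = 10^(83/10) + 10^(76/10) = 2.393e+08 (83.79 dB).
The limit corresponds to 10^(85/10) = 3.162e+08; subtracting the fixed part leaves 7.689e+07 for the fan, i.e. 78.86 dB.
So the fan must be reduced from 87 to 78.86 dB: IL = 8.14 dB.

8.1 dB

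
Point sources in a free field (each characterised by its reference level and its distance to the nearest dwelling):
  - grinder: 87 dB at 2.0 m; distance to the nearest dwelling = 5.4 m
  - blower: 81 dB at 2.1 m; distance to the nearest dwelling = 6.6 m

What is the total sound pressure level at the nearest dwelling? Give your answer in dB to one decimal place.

79.1 dB

Propagate each source to the receiver with L = L_ref − 20·log₁₀(r/r_ref), then add intensities.
grinder: 87 − 20·log₁₀(5.4/2.0) = 87 − 8.63 = 78.37 dB.
blower: 81 − 20·log₁₀(6.6/2.1) = 81 − 9.95 = 71.05 dB.
Σ 10^(L/10) = 8.150e+07 → L_total = 10·log₁₀(8.150e+07) = 79.11 dB.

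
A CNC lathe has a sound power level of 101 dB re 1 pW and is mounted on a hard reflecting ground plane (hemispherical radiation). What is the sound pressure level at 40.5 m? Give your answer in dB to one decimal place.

Free-field hemispherical radiation: L_p = L_w − 10·log₁₀(2π·r²), r = 40.5 m.
2π·r² = 1.031e+04 m², 10·log₁₀ of that is 40.131 dB.
L_p = 101 − 40.131 = 60.87 dB.

60.9 dB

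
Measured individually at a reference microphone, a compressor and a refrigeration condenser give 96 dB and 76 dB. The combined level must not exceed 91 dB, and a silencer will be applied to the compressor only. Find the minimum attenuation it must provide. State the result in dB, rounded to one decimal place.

5.1 dB

Fixed contribution from the other source: Σ 10^(L/10) = 10^(76/10) = 3.981e+07 (76.00 dB).
To meet 91 dB overall, the treated compressor may contribute at most 10^(91/10) − 3.981e+07 = 1.219e+09, i.e. 90.86 dB.
So the compressor must be reduced from 96 to 90.86 dB: IL = 5.14 dB.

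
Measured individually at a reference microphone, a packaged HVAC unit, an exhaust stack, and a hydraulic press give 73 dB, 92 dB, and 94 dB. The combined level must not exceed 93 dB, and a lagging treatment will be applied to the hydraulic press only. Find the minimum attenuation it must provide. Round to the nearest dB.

8 dB

The untreated sources together contribute 10^(73/10) + 10^(92/10) = 1.605e+09, i.e. 92.05 dB.
The limit corresponds to 10^(93/10) = 1.995e+09; subtracting the fixed part leaves 3.904e+08 for the hydraulic press, i.e. 85.92 dB.
Required insertion loss = 94 − 85.92 = 8.08 dB.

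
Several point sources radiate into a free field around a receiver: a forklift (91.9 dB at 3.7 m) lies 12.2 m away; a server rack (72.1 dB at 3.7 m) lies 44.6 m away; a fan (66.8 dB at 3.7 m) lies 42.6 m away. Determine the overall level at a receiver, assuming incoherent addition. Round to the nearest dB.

First find each source's level at the receiver (point-source: −20·log₁₀(r/r_ref)), then combine on an intensity basis.
forklift: 91.9 − 20·log₁₀(12.2/3.7) = 91.9 − 10.36 = 81.54 dB.
server rack: 72.1 − 20·log₁₀(44.6/3.7) = 72.1 − 21.62 = 50.48 dB.
fan: 66.8 − 20·log₁₀(42.6/3.7) = 66.8 − 21.22 = 45.58 dB.
Σ 10^(L/10) = 1.426e+08 → L_total = 10·log₁₀(1.426e+08) = 81.54 dB.

82 dB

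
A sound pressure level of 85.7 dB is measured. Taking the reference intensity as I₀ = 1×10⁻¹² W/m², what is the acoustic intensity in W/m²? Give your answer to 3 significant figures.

I/I₀ = 10^(85.7/10) = 3.715e+08, so I = 3.715e+08 × 10⁻¹² W/m².

0.000372 W/m²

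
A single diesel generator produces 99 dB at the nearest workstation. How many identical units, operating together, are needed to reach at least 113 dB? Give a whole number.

26

N identical sources give L₁ + 10·log₁₀ N, so require 10·log₁₀ N ≥ 113 − 99 = 14.0 dB.
N ≥ 10^(14.0/10) = 25.119, so N = 26.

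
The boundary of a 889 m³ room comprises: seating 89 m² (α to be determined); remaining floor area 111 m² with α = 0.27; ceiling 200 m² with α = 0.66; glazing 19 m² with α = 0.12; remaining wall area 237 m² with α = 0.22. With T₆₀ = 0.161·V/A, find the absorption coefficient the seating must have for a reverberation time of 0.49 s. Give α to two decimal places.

Required total absorption A = 0.161·889/0.49 = 292.10 m².
Absorption from the other surfaces = 111·0.27 + 200·0.66 + 19·0.12 + 237·0.22 = 216.39 m², so the seating must supply 75.71 m² over 89 m².
α = 75.71/89 = 0.851.

0.85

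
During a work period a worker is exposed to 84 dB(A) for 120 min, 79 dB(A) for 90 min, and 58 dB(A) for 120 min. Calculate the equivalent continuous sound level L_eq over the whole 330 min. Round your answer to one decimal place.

80.5 dB(A)

Weight each interval's intensity by its duration and average over T = 330 min:
Σ tᵢ·10^(Lᵢ/10) = 120·10^(84/10) + 90·10^(79/10) + 120·10^(58/10) = 3.737e+10.
L_eq = 10·log₁₀(3.737e+10/330) = 80.54 dB(A).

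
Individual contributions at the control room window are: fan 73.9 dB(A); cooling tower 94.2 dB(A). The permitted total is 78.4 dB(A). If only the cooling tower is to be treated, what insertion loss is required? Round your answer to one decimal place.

Fixed contribution from the other source: Σ 10^(L/10) = 10^(73.9/10) = 2.455e+07 (73.90 dB(A)).
The limit corresponds to 10^(78.4/10) = 6.918e+07; subtracting the fixed part leaves 4.464e+07 for the cooling tower, i.e. 76.50 dB(A).
Required insertion loss = 94.2 − 76.50 = 17.70 dB.

17.7 dB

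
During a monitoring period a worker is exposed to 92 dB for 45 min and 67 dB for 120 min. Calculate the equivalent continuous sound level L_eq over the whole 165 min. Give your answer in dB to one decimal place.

The energy average is taken in the linear domain: L_eq = 10·log₁₀[(Σ tᵢ·10^(Lᵢ/10))/T], T = 165 min.
Σ tᵢ·10^(Lᵢ/10) = 45·10^(92/10) + 120·10^(67/10) = 7.192e+10.
L_eq = 10·log₁₀(7.192e+10/165) = 86.39 dB.

86.4 dB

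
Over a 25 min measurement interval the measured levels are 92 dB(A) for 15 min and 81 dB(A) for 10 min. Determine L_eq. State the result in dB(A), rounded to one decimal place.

90.0 dB(A)

L_eq = 10·log₁₀[(1/T)·Σ tᵢ·10^(Lᵢ/10)] with T = 25 min.
Σ tᵢ·10^(Lᵢ/10) = 15·10^(92/10) + 10·10^(81/10) = 2.503e+10.
L_eq = 10·log₁₀(2.503e+10/25) = 90.01 dB(A).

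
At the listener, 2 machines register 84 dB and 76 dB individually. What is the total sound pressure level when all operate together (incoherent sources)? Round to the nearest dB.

Incoherent sources combine by intensity addition: L_total = 10·log₁₀(Σ 10^(L_i/10)).
Σ 10^(L/10) = 10^(84/10) + 10^(76/10) = 2.910e+08.
L_total = 10·log₁₀(2.910e+08) = 84.64 dB.

85 dB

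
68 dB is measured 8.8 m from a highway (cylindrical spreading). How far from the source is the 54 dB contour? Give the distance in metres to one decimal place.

The 14.0 dB drop corresponds to a distance ratio of 10^(14.0/10) for a line source.
r₂ = 8.8·10^((68−54)/10) = 8.8·10^(14.0/10) = 221.05 m.

221.0 m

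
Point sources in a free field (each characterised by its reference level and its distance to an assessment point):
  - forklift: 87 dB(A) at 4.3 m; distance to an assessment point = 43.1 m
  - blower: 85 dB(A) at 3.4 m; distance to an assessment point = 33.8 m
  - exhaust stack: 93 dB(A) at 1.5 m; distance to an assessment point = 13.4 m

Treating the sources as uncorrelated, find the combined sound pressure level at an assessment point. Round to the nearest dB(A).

75 dB(A)

First find each source's level at the receiver (point-source: −20·log₁₀(r/r_ref)), then combine on an intensity basis.
forklift: 87 − 20·log₁₀(43.1/4.3) = 87 − 20.02 = 66.98 dB(A).
blower: 85 − 20·log₁₀(33.8/3.4) = 85 − 19.95 = 65.05 dB(A).
exhaust stack: 93 − 20·log₁₀(13.4/1.5) = 93 − 19.02 = 73.98 dB(A).
Σ 10^(L/10) = 3.319e+07 → L_total = 10·log₁₀(3.319e+07) = 75.21 dB(A).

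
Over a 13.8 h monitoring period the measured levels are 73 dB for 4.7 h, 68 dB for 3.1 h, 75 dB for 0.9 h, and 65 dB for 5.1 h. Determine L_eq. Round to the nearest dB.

L_eq = 10·log₁₀[(1/T)·Σ tᵢ·10^(Lᵢ/10)] with T = 13.8 h.
Σ tᵢ·10^(Lᵢ/10) = 4.7·10^(73/10) + 3.1·10^(68/10) + 0.9·10^(75/10) + 5.1·10^(65/10) = 1.579e+08.
L_eq = 10·log₁₀(1.579e+08/13.8) = 70.59 dB.

71 dB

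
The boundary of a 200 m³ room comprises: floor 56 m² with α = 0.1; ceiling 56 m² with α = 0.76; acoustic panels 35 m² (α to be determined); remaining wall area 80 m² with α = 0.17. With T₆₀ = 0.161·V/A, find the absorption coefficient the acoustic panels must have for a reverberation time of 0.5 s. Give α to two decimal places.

Required total absorption A = 0.161·200/0.5 = 64.40 m².
Absorption from the other surfaces = 56·0.1 + 56·0.76 + 80·0.17 = 61.76 m², so the acoustic panels must supply 2.64 m² over 35 m².
α = 2.64/35 = 0.075.

0.08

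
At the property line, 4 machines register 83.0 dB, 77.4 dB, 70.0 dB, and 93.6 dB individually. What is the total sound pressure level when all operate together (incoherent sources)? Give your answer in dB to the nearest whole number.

94 dB

Incoherent sources combine by intensity addition: L_total = 10·log₁₀(Σ 10^(L_i/10)).
Σ 10^(L/10) = 10^(83.0/10) + 10^(77.4/10) + 10^(70.0/10) + 10^(93.6/10) = 2.555e+09.
L_total = 10·log₁₀(2.555e+09) = 94.07 dB.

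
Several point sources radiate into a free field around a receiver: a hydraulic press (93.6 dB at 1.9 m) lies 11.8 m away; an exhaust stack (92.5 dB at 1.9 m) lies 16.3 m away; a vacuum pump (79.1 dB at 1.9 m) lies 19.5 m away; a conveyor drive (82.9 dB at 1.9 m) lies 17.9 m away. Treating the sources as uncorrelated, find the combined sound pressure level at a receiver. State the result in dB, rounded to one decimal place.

79.4 dB

Propagate each source to the receiver with L = L_ref − 20·log₁₀(r/r_ref), then add intensities.
hydraulic press: 93.6 − 20·log₁₀(11.8/1.9) = 93.6 − 15.86 = 77.74 dB.
exhaust stack: 92.5 − 20·log₁₀(16.3/1.9) = 92.5 − 18.67 = 73.83 dB.
vacuum pump: 79.1 − 20·log₁₀(19.5/1.9) = 79.1 − 20.23 = 58.87 dB.
conveyor drive: 82.9 − 20·log₁₀(17.9/1.9) = 82.9 − 19.48 = 63.42 dB.
Σ 10^(L/10) = 8.652e+07 → L_total = 10·log₁₀(8.652e+07) = 79.37 dB.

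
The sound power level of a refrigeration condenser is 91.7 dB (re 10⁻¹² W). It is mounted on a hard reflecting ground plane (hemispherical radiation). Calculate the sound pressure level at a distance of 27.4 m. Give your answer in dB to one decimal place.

Free-field hemispherical radiation: L_p = L_w − 10·log₁₀(2π·r²), r = 27.4 m.
2π·r² = 4717 m², 10·log₁₀ of that is 36.737 dB.
L_p = 91.7 − 36.737 = 54.96 dB.

55.0 dB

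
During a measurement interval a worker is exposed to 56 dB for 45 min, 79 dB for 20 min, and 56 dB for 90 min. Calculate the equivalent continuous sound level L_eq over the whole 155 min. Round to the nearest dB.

70 dB

The energy average is taken in the linear domain: L_eq = 10·log₁₀[(Σ tᵢ·10^(Lᵢ/10))/T], T = 155 min.
Σ tᵢ·10^(Lᵢ/10) = 45·10^(56/10) + 20·10^(79/10) + 90·10^(56/10) = 1.642e+09.
L_eq = 10·log₁₀(1.642e+09/155) = 70.25 dB.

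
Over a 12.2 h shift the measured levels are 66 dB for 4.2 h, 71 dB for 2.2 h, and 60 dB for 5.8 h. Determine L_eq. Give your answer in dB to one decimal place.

L_eq = 10·log₁₀[(1/T)·Σ tᵢ·10^(Lᵢ/10)] with T = 12.2 h.
Σ tᵢ·10^(Lᵢ/10) = 4.2·10^(66/10) + 2.2·10^(71/10) + 5.8·10^(60/10) = 5.022e+07.
L_eq = 10·log₁₀(5.022e+07/12.2) = 66.14 dB.

66.1 dB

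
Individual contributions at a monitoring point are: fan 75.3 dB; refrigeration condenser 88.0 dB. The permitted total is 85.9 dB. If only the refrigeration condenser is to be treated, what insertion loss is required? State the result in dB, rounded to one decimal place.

The untreated sources together contribute 10^(75.3/10) = 3.388e+07, i.e. 75.30 dB.
To meet 85.9 dB overall, the treated refrigeration condenser may contribute at most 10^(85.9/10) − 3.388e+07 = 3.552e+08, i.e. 85.50 dB.
Required insertion loss = 88.0 − 85.50 = 2.50 dB.

2.5 dB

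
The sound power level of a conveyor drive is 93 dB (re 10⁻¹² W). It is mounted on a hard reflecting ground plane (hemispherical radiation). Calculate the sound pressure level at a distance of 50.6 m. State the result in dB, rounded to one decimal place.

Free-field hemispherical radiation: L_p = L_w − 10·log₁₀(2π·r²), r = 50.6 m.
2π·r² = 1.609e+04 m², 10·log₁₀ of that is 42.065 dB.
L_p = 93 − 42.065 = 50.94 dB.

50.9 dB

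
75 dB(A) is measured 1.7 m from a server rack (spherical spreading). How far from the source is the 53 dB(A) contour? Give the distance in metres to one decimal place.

21.4 m

Point-source spreading drops the level by 20·log₁₀(r₂/r₁); inverting, r₂/r₁ = 10^(ΔL/20).
r₂ = 1.7·10^((75−53)/20) = 1.7·10^(22.0/20) = 21.40 m.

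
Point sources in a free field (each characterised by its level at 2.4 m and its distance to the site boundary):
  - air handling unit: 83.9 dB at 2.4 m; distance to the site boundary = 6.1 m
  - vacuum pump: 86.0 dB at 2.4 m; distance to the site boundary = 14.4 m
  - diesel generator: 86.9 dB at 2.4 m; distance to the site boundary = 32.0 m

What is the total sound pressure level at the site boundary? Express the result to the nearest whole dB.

Apply inverse-square spreading to bring every level to the receiver, then sum 10^(L/10).
air handling unit: 83.9 − 20·log₁₀(6.1/2.4) = 83.9 − 8.10 = 75.80 dB.
vacuum pump: 86.0 − 20·log₁₀(14.4/2.4) = 86.0 − 15.56 = 70.44 dB.
diesel generator: 86.9 − 20·log₁₀(32.0/2.4) = 86.9 − 22.50 = 64.40 dB.
Σ 10^(L/10) = 5.181e+07 → L_total = 10·log₁₀(5.181e+07) = 77.14 dB.

77 dB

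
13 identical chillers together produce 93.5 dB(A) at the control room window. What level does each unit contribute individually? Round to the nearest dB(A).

For N identical incoherent sources L_total = L₁ + 10·log₁₀ N, so L₁ = 93.5 − 10·log₁₀(13) = 93.5 − 11.139.

82 dB(A)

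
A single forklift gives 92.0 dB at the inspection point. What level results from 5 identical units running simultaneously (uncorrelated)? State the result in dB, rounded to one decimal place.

99.0 dB

N identical incoherent sources raise the level by 10·log₁₀ N.
L_total = 92.0 + 10·log₁₀(5) = 92.0 + 6.990 = 98.99 dB.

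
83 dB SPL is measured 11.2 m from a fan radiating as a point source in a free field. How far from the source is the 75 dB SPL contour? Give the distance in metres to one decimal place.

28.1 m

The 8.0 dB drop corresponds to a distance ratio of 10^(8.0/20) for a point source.
r₂ = 11.2·10^((83−75)/20) = 11.2·10^(8.0/20) = 28.13 m.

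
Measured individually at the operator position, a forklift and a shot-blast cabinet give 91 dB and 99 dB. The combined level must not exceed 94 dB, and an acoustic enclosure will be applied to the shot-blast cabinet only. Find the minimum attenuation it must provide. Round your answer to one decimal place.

8.0 dB

Everything except the shot-blast cabinet sums to 10^(91/10) = 1.259e+09 in linear terms, 91.00 dB.
The limit corresponds to 10^(94/10) = 2.512e+09; subtracting the fixed part leaves 1.253e+09 for the shot-blast cabinet, i.e. 90.98 dB.
So the shot-blast cabinet must be reduced from 99 to 90.98 dB: IL = 8.02 dB.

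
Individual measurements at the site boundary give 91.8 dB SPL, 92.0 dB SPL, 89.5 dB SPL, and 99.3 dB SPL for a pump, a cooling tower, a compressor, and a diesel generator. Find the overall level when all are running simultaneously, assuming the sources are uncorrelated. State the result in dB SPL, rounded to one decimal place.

For uncorrelated sources the intensities add, so convert each level to linear form, sum, and take 10·log₁₀ of the total.
Σ 10^(L/10) = 10^(91.8/10) + 10^(92.0/10) + 10^(89.5/10) + 10^(99.3/10) = 1.250e+10.
L_total = 10·log₁₀(1.250e+10) = 100.97 dB SPL.

101.0 dB SPL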